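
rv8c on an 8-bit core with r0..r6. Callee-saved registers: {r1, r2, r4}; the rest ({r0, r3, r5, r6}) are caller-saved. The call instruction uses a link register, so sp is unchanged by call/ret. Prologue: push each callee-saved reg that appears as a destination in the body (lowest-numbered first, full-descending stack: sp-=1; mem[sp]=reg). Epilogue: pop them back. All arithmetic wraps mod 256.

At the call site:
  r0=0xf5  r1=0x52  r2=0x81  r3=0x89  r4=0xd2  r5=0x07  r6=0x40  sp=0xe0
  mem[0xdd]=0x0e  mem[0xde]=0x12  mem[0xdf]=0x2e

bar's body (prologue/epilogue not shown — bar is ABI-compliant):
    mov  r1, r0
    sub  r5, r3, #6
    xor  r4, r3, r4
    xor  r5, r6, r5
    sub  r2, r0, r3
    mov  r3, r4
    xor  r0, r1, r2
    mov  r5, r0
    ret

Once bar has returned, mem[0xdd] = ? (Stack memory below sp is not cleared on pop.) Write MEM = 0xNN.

prologue: push r1 -> mem[0xdf]=0x52, sp=0xdf
prologue: push r2 -> mem[0xde]=0x81, sp=0xde
prologue: push r4 -> mem[0xdd]=0xd2, sp=0xdd
body[0] mov  r1, r0 -> r1=0xf5
body[1] sub  r5, r3, #6 -> r5=0x83
body[2] xor  r4, r3, r4 -> r4=0x5b
body[3] xor  r5, r6, r5 -> r5=0xc3
body[4] sub  r2, r0, r3 -> r2=0x6c
body[5] mov  r3, r4 -> r3=0x5b
body[6] xor  r0, r1, r2 -> r0=0x99
body[7] mov  r5, r0 -> r5=0x99
epilogue: pop r4=0xd2, sp=0xde
epilogue: pop r2=0x81, sp=0xdf
epilogue: pop r1=0x52, sp=0xe0
prologue pushed ['r1', 'r2', 'r4'] at ['0xdf', '0xde', '0xdd']

MEM = 0xd2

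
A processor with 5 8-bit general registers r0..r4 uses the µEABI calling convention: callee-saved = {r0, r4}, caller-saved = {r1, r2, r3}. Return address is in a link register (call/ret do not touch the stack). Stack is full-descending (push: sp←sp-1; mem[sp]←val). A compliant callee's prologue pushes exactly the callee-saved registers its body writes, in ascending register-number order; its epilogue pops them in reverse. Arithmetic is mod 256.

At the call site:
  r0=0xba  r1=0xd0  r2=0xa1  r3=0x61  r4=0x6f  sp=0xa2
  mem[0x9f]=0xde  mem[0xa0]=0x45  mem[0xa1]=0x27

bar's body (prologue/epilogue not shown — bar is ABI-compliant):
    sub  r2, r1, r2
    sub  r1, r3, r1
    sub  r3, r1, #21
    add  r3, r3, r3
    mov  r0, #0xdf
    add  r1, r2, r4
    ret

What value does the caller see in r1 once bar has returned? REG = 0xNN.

REG = 0x9e

prologue: push r0 -> mem[0xa1]=0xba, sp=0xa1
body[0] sub  r2, r1, r2 -> r2=0x2f
body[1] sub  r1, r3, r1 -> r1=0x91
body[2] sub  r3, r1, #21 -> r3=0x7c
body[3] add  r3, r3, r3 -> r3=0xf8
body[4] mov  r0, #0xdf -> r0=0xdf
body[5] add  r1, r2, r4 -> r1=0x9e
epilogue: pop r0=0xba, sp=0xa2
r1 is caller-saved -> body value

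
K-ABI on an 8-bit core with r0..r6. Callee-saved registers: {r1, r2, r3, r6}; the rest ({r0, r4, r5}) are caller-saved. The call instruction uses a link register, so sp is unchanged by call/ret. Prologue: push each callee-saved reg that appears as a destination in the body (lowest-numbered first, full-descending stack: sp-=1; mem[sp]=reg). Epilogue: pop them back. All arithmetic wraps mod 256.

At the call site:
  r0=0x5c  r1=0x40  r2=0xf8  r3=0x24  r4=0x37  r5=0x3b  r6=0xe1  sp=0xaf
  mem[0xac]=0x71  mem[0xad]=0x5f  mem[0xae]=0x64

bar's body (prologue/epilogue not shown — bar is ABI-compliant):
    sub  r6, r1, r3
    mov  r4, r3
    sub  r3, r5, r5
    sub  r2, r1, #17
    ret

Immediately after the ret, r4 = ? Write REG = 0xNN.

REG = 0x24

prologue: push r2 -> mem[0xae]=0xf8, sp=0xae
prologue: push r3 -> mem[0xad]=0x24, sp=0xad
prologue: push r6 -> mem[0xac]=0xe1, sp=0xac
body[0] sub  r6, r1, r3 -> r6=0x1c
body[1] mov  r4, r3 -> r4=0x24
body[2] sub  r3, r5, r5 -> r3=0x00
body[3] sub  r2, r1, #17 -> r2=0x2f
epilogue: pop r6=0xe1, sp=0xad
epilogue: pop r3=0x24, sp=0xae
epilogue: pop r2=0xf8, sp=0xaf
r4 is caller-saved -> body value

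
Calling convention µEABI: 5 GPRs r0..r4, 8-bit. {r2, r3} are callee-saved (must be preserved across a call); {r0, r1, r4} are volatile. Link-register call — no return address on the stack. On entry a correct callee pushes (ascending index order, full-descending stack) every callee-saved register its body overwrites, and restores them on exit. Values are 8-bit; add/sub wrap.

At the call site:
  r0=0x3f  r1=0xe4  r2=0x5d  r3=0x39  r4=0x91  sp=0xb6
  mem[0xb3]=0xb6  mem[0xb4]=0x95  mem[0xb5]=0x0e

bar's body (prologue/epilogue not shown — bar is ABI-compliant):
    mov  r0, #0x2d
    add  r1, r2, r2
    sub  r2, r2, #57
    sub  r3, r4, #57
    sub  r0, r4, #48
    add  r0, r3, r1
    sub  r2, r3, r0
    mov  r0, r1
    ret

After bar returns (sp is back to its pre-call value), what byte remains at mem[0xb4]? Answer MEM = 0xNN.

prologue: push r2 → mem[0xb5]=0x5d, sp=0xb5
prologue: push r3 → mem[0xb4]=0x39, sp=0xb4
body[0] mov  r0, #0x2d → r0=0x2d
body[1] add  r1, r2, r2 → r1=0xba
body[2] sub  r2, r2, #57 → r2=0x24
body[3] sub  r3, r4, #57 → r3=0x58
body[4] sub  r0, r4, #48 → r0=0x61
body[5] add  r0, r3, r1 → r0=0x12
body[6] sub  r2, r3, r0 → r2=0x46
body[7] mov  r0, r1 → r0=0xba
epilogue: pop r3=0x39, sp=0xb5
epilogue: pop r2=0x5d, sp=0xb6
prologue pushed ['r2', 'r3'] at ['0xb5', '0xb4']

MEM = 0x39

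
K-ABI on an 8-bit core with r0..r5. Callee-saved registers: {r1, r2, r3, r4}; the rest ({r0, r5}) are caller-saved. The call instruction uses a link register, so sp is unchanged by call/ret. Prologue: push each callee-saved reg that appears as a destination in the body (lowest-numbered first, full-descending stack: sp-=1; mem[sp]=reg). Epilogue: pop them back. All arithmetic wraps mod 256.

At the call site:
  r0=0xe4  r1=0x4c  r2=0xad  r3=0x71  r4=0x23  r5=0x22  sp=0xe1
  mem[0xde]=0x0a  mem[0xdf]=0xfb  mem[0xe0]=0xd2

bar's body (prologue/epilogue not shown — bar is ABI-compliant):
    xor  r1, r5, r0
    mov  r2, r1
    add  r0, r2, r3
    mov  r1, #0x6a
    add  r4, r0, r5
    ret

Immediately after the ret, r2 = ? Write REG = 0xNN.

prologue: push r1 → mem[0xe0]=0x4c, sp=0xe0
prologue: push r2 → mem[0xdf]=0xad, sp=0xdf
prologue: push r4 → mem[0xde]=0x23, sp=0xde
body[0] xor  r1, r5, r0 → r1=0xc6
body[1] mov  r2, r1 → r2=0xc6
body[2] add  r0, r2, r3 → r0=0x37
body[3] mov  r1, #0x6a → r1=0x6a
body[4] add  r4, r0, r5 → r4=0x59
epilogue: pop r4=0x23, sp=0xdf
epilogue: pop r2=0xad, sp=0xe0
epilogue: pop r1=0x4c, sp=0xe1
r2 is callee-saved → restored

REG = 0xad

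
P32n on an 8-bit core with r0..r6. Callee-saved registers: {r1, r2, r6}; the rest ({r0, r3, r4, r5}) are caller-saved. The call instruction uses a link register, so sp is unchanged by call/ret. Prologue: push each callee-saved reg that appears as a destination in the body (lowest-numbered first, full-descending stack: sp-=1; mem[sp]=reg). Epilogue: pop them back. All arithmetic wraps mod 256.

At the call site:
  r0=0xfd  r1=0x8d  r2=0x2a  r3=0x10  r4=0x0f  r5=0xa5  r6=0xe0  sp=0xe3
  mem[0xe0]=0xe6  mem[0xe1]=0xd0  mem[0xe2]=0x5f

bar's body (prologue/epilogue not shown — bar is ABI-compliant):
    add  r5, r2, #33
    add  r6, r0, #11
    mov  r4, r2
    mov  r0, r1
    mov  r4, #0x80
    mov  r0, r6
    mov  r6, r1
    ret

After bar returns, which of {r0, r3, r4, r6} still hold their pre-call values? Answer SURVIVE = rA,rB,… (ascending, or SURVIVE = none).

SURVIVE = r3,r6

prologue: push r6 → mem[0xe2]=0xe0, sp=0xe2
body[0] add  r5, r2, #33 → r5=0x4b
body[1] add  r6, r0, #11 → r6=0x08
body[2] mov  r4, r2 → r4=0x2a
body[3] mov  r0, r1 → r0=0x8d
body[4] mov  r4, #0x80 → r4=0x80
body[5] mov  r0, r6 → r0=0x08
body[6] mov  r6, r1 → r6=0x8d
epilogue: pop r6=0xe0, sp=0xe3
r0: caller-saved, written=True
r3: caller-saved, written=False
r4: caller-saved, written=True
r6: callee-saved, written=True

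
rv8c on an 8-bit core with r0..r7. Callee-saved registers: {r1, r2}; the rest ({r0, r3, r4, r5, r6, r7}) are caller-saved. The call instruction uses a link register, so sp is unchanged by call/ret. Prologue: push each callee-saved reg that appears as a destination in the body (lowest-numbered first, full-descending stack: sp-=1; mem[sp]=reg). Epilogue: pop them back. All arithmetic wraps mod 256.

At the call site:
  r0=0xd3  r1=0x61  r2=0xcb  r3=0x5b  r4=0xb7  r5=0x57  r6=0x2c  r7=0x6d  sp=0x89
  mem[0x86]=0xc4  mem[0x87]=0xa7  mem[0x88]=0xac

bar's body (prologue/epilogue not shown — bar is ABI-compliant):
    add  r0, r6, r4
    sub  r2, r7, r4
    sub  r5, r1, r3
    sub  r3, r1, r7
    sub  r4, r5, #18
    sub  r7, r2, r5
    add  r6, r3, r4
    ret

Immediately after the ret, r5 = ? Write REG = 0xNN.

REG = 0x06

prologue: push r2 -> mem[0x88]=0xcb, sp=0x88
body[0] add  r0, r6, r4 -> r0=0xe3
body[1] sub  r2, r7, r4 -> r2=0xb6
body[2] sub  r5, r1, r3 -> r5=0x06
body[3] sub  r3, r1, r7 -> r3=0xf4
body[4] sub  r4, r5, #18 -> r4=0xf4
body[5] sub  r7, r2, r5 -> r7=0xb0
body[6] add  r6, r3, r4 -> r6=0xe8
epilogue: pop r2=0xcb, sp=0x89
r5 is caller-saved -> body value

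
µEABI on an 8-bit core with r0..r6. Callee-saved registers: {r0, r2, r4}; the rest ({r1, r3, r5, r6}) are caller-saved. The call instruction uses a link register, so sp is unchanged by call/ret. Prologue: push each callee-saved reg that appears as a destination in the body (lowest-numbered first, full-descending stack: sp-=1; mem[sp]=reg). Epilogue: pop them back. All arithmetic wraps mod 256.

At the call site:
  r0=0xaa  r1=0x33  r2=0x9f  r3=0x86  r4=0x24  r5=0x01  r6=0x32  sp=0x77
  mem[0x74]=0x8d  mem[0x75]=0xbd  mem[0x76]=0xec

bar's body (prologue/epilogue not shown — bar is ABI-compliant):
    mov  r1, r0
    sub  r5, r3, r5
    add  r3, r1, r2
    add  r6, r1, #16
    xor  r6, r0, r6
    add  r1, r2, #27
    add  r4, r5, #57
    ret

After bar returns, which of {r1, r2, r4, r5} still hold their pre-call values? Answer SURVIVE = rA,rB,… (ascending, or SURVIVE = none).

prologue: push r4 → mem[0x76]=0x24, sp=0x76
body[0] mov  r1, r0 → r1=0xaa
body[1] sub  r5, r3, r5 → r5=0x85
body[2] add  r3, r1, r2 → r3=0x49
body[3] add  r6, r1, #16 → r6=0xba
body[4] xor  r6, r0, r6 → r6=0x10
body[5] add  r1, r2, #27 → r1=0xba
body[6] add  r4, r5, #57 → r4=0xbe
epilogue: pop r4=0x24, sp=0x77
r1: caller-saved, written=True
r2: callee-saved, written=False
r4: callee-saved, written=True
r5: caller-saved, written=True

SURVIVE = r2,r4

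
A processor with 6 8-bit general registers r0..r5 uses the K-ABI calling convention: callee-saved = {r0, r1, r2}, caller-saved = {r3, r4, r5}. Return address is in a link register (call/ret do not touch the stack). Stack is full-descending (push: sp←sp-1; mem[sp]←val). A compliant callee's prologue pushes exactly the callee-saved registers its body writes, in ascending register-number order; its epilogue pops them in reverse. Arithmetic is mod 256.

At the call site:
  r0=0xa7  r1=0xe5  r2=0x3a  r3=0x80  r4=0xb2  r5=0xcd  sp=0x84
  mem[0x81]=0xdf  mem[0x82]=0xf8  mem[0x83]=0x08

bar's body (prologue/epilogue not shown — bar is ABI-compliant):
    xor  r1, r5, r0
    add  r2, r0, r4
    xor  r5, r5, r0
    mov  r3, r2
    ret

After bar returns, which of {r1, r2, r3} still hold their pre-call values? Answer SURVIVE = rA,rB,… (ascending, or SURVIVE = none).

prologue: push r1 -> mem[0x83]=0xe5, sp=0x83
prologue: push r2 -> mem[0x82]=0x3a, sp=0x82
body[0] xor  r1, r5, r0 -> r1=0x6a
body[1] add  r2, r0, r4 -> r2=0x59
body[2] xor  r5, r5, r0 -> r5=0x6a
body[3] mov  r3, r2 -> r3=0x59
epilogue: pop r2=0x3a, sp=0x83
epilogue: pop r1=0xe5, sp=0x84
r1: callee-saved, written=True
r2: callee-saved, written=True
r3: caller-saved, written=True

SURVIVE = r1,r2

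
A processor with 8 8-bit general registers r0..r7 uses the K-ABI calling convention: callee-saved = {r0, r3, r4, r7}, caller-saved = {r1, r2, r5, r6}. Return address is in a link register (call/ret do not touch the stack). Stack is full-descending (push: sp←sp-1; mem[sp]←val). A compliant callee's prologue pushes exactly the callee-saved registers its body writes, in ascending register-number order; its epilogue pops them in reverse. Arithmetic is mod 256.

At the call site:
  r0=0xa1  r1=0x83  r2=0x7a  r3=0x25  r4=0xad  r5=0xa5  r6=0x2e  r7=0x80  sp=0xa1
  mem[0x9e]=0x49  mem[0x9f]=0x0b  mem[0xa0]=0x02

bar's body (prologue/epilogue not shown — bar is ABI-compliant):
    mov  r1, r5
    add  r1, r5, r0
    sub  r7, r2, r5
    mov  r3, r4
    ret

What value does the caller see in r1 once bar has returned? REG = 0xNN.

REG = 0x46

prologue: push r3 → mem[0xa0]=0x25, sp=0xa0
prologue: push r7 → mem[0x9f]=0x80, sp=0x9f
body[0] mov  r1, r5 → r1=0xa5
body[1] add  r1, r5, r0 → r1=0x46
body[2] sub  r7, r2, r5 → r7=0xd5
body[3] mov  r3, r4 → r3=0xad
epilogue: pop r7=0x80, sp=0xa0
epilogue: pop r3=0x25, sp=0xa1
r1 is caller-saved → body value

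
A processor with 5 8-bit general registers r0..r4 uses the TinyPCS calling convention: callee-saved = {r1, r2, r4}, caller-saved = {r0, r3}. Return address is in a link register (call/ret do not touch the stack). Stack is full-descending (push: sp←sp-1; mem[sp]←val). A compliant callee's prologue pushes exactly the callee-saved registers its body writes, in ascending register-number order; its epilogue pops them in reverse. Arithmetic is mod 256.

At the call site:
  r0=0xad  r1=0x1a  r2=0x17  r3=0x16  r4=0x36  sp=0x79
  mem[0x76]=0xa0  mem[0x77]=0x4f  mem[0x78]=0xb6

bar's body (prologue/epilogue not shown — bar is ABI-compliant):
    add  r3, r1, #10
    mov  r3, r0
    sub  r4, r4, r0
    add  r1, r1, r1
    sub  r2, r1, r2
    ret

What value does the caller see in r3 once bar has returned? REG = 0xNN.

prologue: push r1 -> mem[0x78]=0x1a, sp=0x78
prologue: push r2 -> mem[0x77]=0x17, sp=0x77
prologue: push r4 -> mem[0x76]=0x36, sp=0x76
body[0] add  r3, r1, #10 -> r3=0x24
body[1] mov  r3, r0 -> r3=0xad
body[2] sub  r4, r4, r0 -> r4=0x89
body[3] add  r1, r1, r1 -> r1=0x34
body[4] sub  r2, r1, r2 -> r2=0x1d
epilogue: pop r4=0x36, sp=0x77
epilogue: pop r2=0x17, sp=0x78
epilogue: pop r1=0x1a, sp=0x79
r3 is caller-saved -> body value

REG = 0xad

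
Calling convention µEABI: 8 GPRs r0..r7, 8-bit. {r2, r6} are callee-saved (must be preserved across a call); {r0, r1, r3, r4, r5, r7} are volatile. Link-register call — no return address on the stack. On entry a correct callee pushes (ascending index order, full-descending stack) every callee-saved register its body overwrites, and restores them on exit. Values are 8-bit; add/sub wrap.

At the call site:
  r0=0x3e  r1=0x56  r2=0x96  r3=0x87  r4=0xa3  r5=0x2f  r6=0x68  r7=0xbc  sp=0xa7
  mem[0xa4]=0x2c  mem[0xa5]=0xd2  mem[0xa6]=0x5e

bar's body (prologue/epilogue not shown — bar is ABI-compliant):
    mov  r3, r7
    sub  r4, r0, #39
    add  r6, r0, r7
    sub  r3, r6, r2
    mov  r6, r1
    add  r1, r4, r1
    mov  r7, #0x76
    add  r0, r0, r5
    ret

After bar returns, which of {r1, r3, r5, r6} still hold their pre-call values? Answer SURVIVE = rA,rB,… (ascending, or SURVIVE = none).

SURVIVE = r5,r6

prologue: push r6 -> mem[0xa6]=0x68, sp=0xa6
body[0] mov  r3, r7 -> r3=0xbc
body[1] sub  r4, r0, #39 -> r4=0x17
body[2] add  r6, r0, r7 -> r6=0xfa
body[3] sub  r3, r6, r2 -> r3=0x64
body[4] mov  r6, r1 -> r6=0x56
body[5] add  r1, r4, r1 -> r1=0x6d
body[6] mov  r7, #0x76 -> r7=0x76
body[7] add  r0, r0, r5 -> r0=0x6d
epilogue: pop r6=0x68, sp=0xa7
r1: caller-saved, written=True
r3: caller-saved, written=True
r5: caller-saved, written=False
r6: callee-saved, written=True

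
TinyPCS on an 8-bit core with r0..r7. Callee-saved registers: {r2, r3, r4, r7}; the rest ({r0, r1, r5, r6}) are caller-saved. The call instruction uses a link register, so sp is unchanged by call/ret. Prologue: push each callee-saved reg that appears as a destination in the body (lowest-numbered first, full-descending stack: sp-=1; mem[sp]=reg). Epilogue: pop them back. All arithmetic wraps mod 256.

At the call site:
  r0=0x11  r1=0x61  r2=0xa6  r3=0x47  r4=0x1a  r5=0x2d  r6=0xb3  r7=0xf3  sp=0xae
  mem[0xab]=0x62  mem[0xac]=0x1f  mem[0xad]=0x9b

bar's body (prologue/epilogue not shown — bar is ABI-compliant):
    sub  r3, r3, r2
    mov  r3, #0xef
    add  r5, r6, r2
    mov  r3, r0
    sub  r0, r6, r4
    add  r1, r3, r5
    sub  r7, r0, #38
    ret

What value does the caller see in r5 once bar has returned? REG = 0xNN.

prologue: push r3 → mem[0xad]=0x47, sp=0xad
prologue: push r7 → mem[0xac]=0xf3, sp=0xac
body[0] sub  r3, r3, r2 → r3=0xa1
body[1] mov  r3, #0xef → r3=0xef
body[2] add  r5, r6, r2 → r5=0x59
body[3] mov  r3, r0 → r3=0x11
body[4] sub  r0, r6, r4 → r0=0x99
body[5] add  r1, r3, r5 → r1=0x6a
body[6] sub  r7, r0, #38 → r7=0x73
epilogue: pop r7=0xf3, sp=0xad
epilogue: pop r3=0x47, sp=0xae
r5 is caller-saved → body value

REG = 0x59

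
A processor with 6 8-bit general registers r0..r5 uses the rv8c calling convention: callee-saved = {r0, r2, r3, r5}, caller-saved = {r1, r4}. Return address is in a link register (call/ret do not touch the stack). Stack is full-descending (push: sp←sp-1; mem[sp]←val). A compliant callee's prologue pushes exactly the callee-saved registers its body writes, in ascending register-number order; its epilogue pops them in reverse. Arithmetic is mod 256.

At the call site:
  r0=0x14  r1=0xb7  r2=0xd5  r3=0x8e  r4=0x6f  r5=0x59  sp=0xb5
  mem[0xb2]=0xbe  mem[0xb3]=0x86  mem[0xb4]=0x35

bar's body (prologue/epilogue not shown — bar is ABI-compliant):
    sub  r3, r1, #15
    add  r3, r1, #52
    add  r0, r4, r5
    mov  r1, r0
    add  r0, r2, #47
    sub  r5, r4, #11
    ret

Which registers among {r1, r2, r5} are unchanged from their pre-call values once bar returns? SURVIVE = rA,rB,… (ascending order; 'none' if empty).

prologue: push r0 → mem[0xb4]=0x14, sp=0xb4
prologue: push r3 → mem[0xb3]=0x8e, sp=0xb3
prologue: push r5 → mem[0xb2]=0x59, sp=0xb2
body[0] sub  r3, r1, #15 → r3=0xa8
body[1] add  r3, r1, #52 → r3=0xeb
body[2] add  r0, r4, r5 → r0=0xc8
body[3] mov  r1, r0 → r1=0xc8
body[4] add  r0, r2, #47 → r0=0x04
body[5] sub  r5, r4, #11 → r5=0x64
epilogue: pop r5=0x59, sp=0xb3
epilogue: pop r3=0x8e, sp=0xb4
epilogue: pop r0=0x14, sp=0xb5
r1: caller-saved, written=True
r2: callee-saved, written=False
r5: callee-saved, written=True

SURVIVE = r2,r5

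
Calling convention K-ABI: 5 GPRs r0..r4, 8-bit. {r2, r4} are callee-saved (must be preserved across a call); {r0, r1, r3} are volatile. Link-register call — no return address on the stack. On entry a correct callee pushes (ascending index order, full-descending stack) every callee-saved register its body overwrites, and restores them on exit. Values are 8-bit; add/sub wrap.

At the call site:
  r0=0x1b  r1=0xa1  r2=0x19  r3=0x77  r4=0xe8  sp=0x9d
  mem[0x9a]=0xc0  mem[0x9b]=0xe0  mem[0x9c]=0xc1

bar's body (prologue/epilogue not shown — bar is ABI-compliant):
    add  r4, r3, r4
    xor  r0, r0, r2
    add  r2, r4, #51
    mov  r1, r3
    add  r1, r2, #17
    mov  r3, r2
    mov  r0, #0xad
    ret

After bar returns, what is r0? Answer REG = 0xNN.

REG = 0xad

prologue: push r2 -> mem[0x9c]=0x19, sp=0x9c
prologue: push r4 -> mem[0x9b]=0xe8, sp=0x9b
body[0] add  r4, r3, r4 -> r4=0x5f
body[1] xor  r0, r0, r2 -> r0=0x02
body[2] add  r2, r4, #51 -> r2=0x92
body[3] mov  r1, r3 -> r1=0x77
body[4] add  r1, r2, #17 -> r1=0xa3
body[5] mov  r3, r2 -> r3=0x92
body[6] mov  r0, #0xad -> r0=0xad
epilogue: pop r4=0xe8, sp=0x9c
epilogue: pop r2=0x19, sp=0x9d
r0 is caller-saved -> body value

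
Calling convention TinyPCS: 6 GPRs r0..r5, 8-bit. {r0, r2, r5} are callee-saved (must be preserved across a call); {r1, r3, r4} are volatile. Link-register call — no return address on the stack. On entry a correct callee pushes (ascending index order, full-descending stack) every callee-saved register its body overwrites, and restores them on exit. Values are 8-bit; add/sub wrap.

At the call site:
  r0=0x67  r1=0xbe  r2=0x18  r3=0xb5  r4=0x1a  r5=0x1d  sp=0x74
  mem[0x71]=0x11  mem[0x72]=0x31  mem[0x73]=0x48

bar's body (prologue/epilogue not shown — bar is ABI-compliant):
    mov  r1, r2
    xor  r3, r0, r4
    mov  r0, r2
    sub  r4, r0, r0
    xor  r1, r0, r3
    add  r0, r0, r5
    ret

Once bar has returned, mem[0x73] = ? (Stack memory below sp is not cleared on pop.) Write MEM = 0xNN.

prologue: push r0 → mem[0x73]=0x67, sp=0x73
body[0] mov  r1, r2 → r1=0x18
body[1] xor  r3, r0, r4 → r3=0x7d
body[2] mov  r0, r2 → r0=0x18
body[3] sub  r4, r0, r0 → r4=0x00
body[4] xor  r1, r0, r3 → r1=0x65
body[5] add  r0, r0, r5 → r0=0x35
epilogue: pop r0=0x67, sp=0x74
prologue pushed ['r0'] at ['0x73']

MEM = 0x67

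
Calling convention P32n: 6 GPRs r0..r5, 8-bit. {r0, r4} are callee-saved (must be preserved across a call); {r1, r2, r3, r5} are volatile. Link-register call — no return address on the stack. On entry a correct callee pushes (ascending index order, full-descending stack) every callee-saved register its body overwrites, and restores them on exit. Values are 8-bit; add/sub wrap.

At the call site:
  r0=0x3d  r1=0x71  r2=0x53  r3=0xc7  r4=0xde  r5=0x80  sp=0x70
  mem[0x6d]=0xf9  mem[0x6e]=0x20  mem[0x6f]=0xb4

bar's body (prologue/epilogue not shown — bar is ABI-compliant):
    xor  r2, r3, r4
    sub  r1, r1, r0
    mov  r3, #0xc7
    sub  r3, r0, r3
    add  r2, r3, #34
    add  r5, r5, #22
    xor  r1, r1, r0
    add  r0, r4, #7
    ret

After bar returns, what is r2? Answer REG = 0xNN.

REG = 0x98

prologue: push r0 → mem[0x6f]=0x3d, sp=0x6f
body[0] xor  r2, r3, r4 → r2=0x19
body[1] sub  r1, r1, r0 → r1=0x34
body[2] mov  r3, #0xc7 → r3=0xc7
body[3] sub  r3, r0, r3 → r3=0x76
body[4] add  r2, r3, #34 → r2=0x98
body[5] add  r5, r5, #22 → r5=0x96
body[6] xor  r1, r1, r0 → r1=0x09
body[7] add  r0, r4, #7 → r0=0xe5
epilogue: pop r0=0x3d, sp=0x70
r2 is caller-saved → body value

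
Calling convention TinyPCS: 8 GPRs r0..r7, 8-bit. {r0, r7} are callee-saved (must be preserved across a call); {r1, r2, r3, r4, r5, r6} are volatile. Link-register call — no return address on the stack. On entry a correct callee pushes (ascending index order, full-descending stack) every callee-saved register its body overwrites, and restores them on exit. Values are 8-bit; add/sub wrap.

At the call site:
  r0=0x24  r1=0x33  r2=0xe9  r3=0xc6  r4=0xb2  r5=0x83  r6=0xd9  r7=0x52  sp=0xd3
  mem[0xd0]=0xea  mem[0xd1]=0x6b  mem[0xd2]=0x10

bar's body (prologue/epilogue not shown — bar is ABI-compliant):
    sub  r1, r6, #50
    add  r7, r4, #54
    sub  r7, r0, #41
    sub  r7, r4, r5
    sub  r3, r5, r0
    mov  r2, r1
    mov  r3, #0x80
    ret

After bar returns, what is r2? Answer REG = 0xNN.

REG = 0xa7

prologue: push r7 -> mem[0xd2]=0x52, sp=0xd2
body[0] sub  r1, r6, #50 -> r1=0xa7
body[1] add  r7, r4, #54 -> r7=0xe8
body[2] sub  r7, r0, #41 -> r7=0xfb
body[3] sub  r7, r4, r5 -> r7=0x2f
body[4] sub  r3, r5, r0 -> r3=0x5f
body[5] mov  r2, r1 -> r2=0xa7
body[6] mov  r3, #0x80 -> r3=0x80
epilogue: pop r7=0x52, sp=0xd3
r2 is caller-saved -> body value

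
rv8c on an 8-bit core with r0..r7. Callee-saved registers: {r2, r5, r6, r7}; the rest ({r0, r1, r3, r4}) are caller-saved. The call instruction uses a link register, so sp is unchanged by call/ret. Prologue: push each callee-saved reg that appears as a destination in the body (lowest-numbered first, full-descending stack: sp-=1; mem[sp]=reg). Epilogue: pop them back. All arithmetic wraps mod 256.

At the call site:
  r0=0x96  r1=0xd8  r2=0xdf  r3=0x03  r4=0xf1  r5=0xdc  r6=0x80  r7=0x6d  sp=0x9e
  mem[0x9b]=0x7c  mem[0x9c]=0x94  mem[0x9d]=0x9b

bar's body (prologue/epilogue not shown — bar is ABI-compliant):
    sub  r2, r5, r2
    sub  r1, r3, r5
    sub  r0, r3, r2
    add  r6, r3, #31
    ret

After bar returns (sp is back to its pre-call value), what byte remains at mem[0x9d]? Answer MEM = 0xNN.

prologue: push r2 -> mem[0x9d]=0xdf, sp=0x9d
prologue: push r6 -> mem[0x9c]=0x80, sp=0x9c
body[0] sub  r2, r5, r2 -> r2=0xfd
body[1] sub  r1, r3, r5 -> r1=0x27
body[2] sub  r0, r3, r2 -> r0=0x06
body[3] add  r6, r3, #31 -> r6=0x22
epilogue: pop r6=0x80, sp=0x9d
epilogue: pop r2=0xdf, sp=0x9e
prologue pushed ['r2', 'r6'] at ['0x9d', '0x9c']

MEM = 0xdf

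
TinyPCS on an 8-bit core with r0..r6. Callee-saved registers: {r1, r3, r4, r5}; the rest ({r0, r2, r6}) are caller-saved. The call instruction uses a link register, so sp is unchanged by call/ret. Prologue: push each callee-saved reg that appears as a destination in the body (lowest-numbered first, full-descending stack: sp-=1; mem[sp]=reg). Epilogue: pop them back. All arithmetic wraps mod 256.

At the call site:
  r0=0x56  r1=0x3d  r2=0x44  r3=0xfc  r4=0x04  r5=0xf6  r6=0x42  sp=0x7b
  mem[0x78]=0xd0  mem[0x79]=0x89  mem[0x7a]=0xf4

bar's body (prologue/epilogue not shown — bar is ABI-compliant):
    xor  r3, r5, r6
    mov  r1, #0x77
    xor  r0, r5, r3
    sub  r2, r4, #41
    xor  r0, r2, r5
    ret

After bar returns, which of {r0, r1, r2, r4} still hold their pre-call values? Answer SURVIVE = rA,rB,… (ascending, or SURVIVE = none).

SURVIVE = r1,r4

prologue: push r1 → mem[0x7a]=0x3d, sp=0x7a
prologue: push r3 → mem[0x79]=0xfc, sp=0x79
body[0] xor  r3, r5, r6 → r3=0xb4
body[1] mov  r1, #0x77 → r1=0x77
body[2] xor  r0, r5, r3 → r0=0x42
body[3] sub  r2, r4, #41 → r2=0xdb
body[4] xor  r0, r2, r5 → r0=0x2d
epilogue: pop r3=0xfc, sp=0x7a
epilogue: pop r1=0x3d, sp=0x7b
r0: caller-saved, written=True
r1: callee-saved, written=True
r2: caller-saved, written=True
r4: callee-saved, written=False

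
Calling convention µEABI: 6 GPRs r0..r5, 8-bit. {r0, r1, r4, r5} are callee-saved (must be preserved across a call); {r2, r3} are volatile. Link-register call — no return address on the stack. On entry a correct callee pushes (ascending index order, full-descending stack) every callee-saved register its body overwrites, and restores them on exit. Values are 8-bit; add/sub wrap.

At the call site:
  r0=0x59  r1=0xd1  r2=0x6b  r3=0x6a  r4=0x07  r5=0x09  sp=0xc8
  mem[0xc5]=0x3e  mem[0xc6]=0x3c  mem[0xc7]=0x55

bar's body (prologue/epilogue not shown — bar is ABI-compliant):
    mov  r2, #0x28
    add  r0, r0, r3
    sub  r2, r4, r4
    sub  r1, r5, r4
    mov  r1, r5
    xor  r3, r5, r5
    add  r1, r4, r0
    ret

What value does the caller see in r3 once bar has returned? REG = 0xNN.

prologue: push r0 → mem[0xc7]=0x59, sp=0xc7
prologue: push r1 → mem[0xc6]=0xd1, sp=0xc6
body[0] mov  r2, #0x28 → r2=0x28
body[1] add  r0, r0, r3 → r0=0xc3
body[2] sub  r2, r4, r4 → r2=0x00
body[3] sub  r1, r5, r4 → r1=0x02
body[4] mov  r1, r5 → r1=0x09
body[5] xor  r3, r5, r5 → r3=0x00
body[6] add  r1, r4, r0 → r1=0xca
epilogue: pop r1=0xd1, sp=0xc7
epilogue: pop r0=0x59, sp=0xc8
r3 is caller-saved → body value

REG = 0x00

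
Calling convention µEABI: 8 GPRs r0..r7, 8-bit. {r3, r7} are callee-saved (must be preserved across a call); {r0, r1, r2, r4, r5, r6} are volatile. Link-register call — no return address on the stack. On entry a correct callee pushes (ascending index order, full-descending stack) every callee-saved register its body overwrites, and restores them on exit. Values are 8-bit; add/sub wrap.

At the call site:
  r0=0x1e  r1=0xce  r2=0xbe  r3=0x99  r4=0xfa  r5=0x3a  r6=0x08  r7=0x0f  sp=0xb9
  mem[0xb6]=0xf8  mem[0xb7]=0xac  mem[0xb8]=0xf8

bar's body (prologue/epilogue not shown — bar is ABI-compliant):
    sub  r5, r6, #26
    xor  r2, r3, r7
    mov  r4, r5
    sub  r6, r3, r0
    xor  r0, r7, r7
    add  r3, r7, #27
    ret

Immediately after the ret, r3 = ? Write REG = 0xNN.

REG = 0x99

prologue: push r3 -> mem[0xb8]=0x99, sp=0xb8
body[0] sub  r5, r6, #26 -> r5=0xee
body[1] xor  r2, r3, r7 -> r2=0x96
body[2] mov  r4, r5 -> r4=0xee
body[3] sub  r6, r3, r0 -> r6=0x7b
body[4] xor  r0, r7, r7 -> r0=0x00
body[5] add  r3, r7, #27 -> r3=0x2a
epilogue: pop r3=0x99, sp=0xb9
r3 is callee-saved -> restored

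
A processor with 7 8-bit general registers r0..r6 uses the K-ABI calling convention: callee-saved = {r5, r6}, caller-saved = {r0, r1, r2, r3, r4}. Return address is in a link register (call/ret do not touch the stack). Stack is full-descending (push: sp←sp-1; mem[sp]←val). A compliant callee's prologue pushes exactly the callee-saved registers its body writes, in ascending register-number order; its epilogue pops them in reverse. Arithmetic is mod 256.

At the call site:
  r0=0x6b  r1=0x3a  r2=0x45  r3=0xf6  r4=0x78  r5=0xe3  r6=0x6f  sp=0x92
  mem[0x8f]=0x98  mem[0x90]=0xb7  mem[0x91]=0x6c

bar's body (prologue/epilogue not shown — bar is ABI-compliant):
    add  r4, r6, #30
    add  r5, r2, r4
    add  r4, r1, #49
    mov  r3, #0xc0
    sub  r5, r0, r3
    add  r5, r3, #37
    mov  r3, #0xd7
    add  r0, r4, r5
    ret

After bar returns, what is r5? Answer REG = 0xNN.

prologue: push r5 → mem[0x91]=0xe3, sp=0x91
body[0] add  r4, r6, #30 → r4=0x8d
body[1] add  r5, r2, r4 → r5=0xd2
body[2] add  r4, r1, #49 → r4=0x6b
body[3] mov  r3, #0xc0 → r3=0xc0
body[4] sub  r5, r0, r3 → r5=0xab
body[5] add  r5, r3, #37 → r5=0xe5
body[6] mov  r3, #0xd7 → r3=0xd7
body[7] add  r0, r4, r5 → r0=0x50
epilogue: pop r5=0xe3, sp=0x92
r5 is callee-saved → restored

REG = 0xe3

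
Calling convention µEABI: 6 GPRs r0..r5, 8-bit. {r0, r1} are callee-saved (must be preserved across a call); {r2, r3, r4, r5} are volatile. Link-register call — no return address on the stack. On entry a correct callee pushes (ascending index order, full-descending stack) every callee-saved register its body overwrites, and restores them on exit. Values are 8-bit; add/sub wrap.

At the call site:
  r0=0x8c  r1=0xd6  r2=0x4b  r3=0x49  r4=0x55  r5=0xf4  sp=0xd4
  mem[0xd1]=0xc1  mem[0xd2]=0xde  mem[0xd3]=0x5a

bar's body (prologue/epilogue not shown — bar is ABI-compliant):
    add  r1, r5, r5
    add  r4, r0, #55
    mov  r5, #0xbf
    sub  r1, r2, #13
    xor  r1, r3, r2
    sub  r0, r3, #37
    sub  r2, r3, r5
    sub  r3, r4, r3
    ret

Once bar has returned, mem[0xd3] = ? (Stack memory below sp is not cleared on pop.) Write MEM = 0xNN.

prologue: push r0 -> mem[0xd3]=0x8c, sp=0xd3
prologue: push r1 -> mem[0xd2]=0xd6, sp=0xd2
body[0] add  r1, r5, r5 -> r1=0xe8
body[1] add  r4, r0, #55 -> r4=0xc3
body[2] mov  r5, #0xbf -> r5=0xbf
body[3] sub  r1, r2, #13 -> r1=0x3e
body[4] xor  r1, r3, r2 -> r1=0x02
body[5] sub  r0, r3, #37 -> r0=0x24
body[6] sub  r2, r3, r5 -> r2=0x8a
body[7] sub  r3, r4, r3 -> r3=0x7a
epilogue: pop r1=0xd6, sp=0xd3
epilogue: pop r0=0x8c, sp=0xd4
prologue pushed ['r0', 'r1'] at ['0xd3', '0xd2']

MEM = 0x8c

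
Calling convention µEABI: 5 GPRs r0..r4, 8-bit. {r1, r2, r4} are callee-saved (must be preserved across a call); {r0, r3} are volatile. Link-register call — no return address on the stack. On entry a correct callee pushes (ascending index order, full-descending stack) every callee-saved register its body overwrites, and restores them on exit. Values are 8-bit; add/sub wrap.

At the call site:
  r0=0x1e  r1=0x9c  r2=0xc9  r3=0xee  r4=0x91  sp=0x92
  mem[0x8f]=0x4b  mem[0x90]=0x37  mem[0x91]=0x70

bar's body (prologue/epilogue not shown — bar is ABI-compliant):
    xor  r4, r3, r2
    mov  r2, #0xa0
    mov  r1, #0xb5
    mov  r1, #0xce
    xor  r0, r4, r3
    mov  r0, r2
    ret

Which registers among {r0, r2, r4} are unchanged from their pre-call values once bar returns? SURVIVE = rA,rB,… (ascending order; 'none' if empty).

prologue: push r1 → mem[0x91]=0x9c, sp=0x91
prologue: push r2 → mem[0x90]=0xc9, sp=0x90
prologue: push r4 → mem[0x8f]=0x91, sp=0x8f
body[0] xor  r4, r3, r2 → r4=0x27
body[1] mov  r2, #0xa0 → r2=0xa0
body[2] mov  r1, #0xb5 → r1=0xb5
body[3] mov  r1, #0xce → r1=0xce
body[4] xor  r0, r4, r3 → r0=0xc9
body[5] mov  r0, r2 → r0=0xa0
epilogue: pop r4=0x91, sp=0x90
epilogue: pop r2=0xc9, sp=0x91
epilogue: pop r1=0x9c, sp=0x92
r0: caller-saved, written=True
r2: callee-saved, written=True
r4: callee-saved, written=True

SURVIVE = r2,r4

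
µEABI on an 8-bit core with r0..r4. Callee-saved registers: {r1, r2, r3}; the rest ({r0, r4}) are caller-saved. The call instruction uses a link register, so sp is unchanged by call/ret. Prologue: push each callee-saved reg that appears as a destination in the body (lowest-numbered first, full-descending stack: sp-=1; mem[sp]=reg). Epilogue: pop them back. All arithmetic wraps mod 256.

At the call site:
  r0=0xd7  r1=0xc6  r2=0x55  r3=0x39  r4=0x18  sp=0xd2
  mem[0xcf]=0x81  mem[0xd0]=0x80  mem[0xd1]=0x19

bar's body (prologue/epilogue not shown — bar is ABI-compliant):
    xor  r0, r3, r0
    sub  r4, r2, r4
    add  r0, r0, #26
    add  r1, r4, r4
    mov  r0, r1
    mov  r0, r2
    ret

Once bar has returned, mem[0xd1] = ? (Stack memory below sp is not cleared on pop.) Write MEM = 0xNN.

prologue: push r1 → mem[0xd1]=0xc6, sp=0xd1
body[0] xor  r0, r3, r0 → r0=0xee
body[1] sub  r4, r2, r4 → r4=0x3d
body[2] add  r0, r0, #26 → r0=0x08
body[3] add  r1, r4, r4 → r1=0x7a
body[4] mov  r0, r1 → r0=0x7a
body[5] mov  r0, r2 → r0=0x55
epilogue: pop r1=0xc6, sp=0xd2
prologue pushed ['r1'] at ['0xd1']

MEM = 0xc6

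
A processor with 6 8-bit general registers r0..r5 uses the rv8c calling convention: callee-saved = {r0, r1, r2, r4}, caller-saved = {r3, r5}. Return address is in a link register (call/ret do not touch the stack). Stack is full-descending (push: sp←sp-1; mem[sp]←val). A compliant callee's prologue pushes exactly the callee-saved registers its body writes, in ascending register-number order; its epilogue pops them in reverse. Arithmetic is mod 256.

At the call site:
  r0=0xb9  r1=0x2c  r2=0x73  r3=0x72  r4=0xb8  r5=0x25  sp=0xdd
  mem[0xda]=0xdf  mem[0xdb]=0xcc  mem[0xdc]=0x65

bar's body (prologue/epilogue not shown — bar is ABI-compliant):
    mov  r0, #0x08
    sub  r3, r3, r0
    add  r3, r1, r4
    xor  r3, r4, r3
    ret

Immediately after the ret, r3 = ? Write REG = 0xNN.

prologue: push r0 -> mem[0xdc]=0xb9, sp=0xdc
body[0] mov  r0, #0x08 -> r0=0x08
body[1] sub  r3, r3, r0 -> r3=0x6a
body[2] add  r3, r1, r4 -> r3=0xe4
body[3] xor  r3, r4, r3 -> r3=0x5c
epilogue: pop r0=0xb9, sp=0xdd
r3 is caller-saved -> body value

REG = 0x5c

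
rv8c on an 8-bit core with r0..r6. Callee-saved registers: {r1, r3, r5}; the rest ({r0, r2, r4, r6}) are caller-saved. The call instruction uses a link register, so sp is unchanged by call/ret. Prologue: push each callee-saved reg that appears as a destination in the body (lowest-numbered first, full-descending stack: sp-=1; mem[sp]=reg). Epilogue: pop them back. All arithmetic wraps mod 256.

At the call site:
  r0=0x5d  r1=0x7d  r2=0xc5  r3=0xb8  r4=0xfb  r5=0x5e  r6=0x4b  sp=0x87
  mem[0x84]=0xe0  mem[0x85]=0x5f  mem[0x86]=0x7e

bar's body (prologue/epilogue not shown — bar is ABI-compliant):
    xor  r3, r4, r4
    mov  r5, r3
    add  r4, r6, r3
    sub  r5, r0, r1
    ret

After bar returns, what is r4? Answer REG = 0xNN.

REG = 0x4b

prologue: push r3 -> mem[0x86]=0xb8, sp=0x86
prologue: push r5 -> mem[0x85]=0x5e, sp=0x85
body[0] xor  r3, r4, r4 -> r3=0x00
body[1] mov  r5, r3 -> r5=0x00
body[2] add  r4, r6, r3 -> r4=0x4b
body[3] sub  r5, r0, r1 -> r5=0xe0
epilogue: pop r5=0x5e, sp=0x86
epilogue: pop r3=0xb8, sp=0x87
r4 is caller-saved -> body value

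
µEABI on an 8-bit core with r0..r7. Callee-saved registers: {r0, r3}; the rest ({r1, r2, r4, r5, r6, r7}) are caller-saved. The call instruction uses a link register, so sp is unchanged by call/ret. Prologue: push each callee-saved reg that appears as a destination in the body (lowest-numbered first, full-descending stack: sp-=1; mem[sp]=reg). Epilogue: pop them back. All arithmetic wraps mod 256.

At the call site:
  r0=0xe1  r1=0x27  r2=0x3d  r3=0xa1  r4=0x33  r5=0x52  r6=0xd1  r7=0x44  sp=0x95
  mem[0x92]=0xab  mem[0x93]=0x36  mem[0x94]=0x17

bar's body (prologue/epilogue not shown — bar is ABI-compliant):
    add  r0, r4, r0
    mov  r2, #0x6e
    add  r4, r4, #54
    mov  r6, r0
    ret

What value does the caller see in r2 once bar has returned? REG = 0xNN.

REG = 0x6e

prologue: push r0 → mem[0x94]=0xe1, sp=0x94
body[0] add  r0, r4, r0 → r0=0x14
body[1] mov  r2, #0x6e → r2=0x6e
body[2] add  r4, r4, #54 → r4=0x69
body[3] mov  r6, r0 → r6=0x14
epilogue: pop r0=0xe1, sp=0x95
r2 is caller-saved → body value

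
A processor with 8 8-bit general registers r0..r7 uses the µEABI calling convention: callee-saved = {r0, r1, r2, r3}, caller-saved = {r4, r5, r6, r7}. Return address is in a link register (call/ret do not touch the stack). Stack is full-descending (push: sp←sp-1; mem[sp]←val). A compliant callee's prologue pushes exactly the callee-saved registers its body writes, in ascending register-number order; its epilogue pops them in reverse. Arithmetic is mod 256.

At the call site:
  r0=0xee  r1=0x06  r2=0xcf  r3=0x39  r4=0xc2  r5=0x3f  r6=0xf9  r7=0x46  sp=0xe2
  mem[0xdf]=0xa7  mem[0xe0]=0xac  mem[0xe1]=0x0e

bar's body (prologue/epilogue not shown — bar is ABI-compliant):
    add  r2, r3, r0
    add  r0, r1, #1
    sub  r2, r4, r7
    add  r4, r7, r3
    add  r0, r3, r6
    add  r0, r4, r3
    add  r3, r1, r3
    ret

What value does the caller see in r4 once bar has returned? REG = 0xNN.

REG = 0x7f

prologue: push r0 -> mem[0xe1]=0xee, sp=0xe1
prologue: push r2 -> mem[0xe0]=0xcf, sp=0xe0
prologue: push r3 -> mem[0xdf]=0x39, sp=0xdf
body[0] add  r2, r3, r0 -> r2=0x27
body[1] add  r0, r1, #1 -> r0=0x07
body[2] sub  r2, r4, r7 -> r2=0x7c
body[3] add  r4, r7, r3 -> r4=0x7f
body[4] add  r0, r3, r6 -> r0=0x32
body[5] add  r0, r4, r3 -> r0=0xb8
body[6] add  r3, r1, r3 -> r3=0x3f
epilogue: pop r3=0x39, sp=0xe0
epilogue: pop r2=0xcf, sp=0xe1
epilogue: pop r0=0xee, sp=0xe2
r4 is caller-saved -> body value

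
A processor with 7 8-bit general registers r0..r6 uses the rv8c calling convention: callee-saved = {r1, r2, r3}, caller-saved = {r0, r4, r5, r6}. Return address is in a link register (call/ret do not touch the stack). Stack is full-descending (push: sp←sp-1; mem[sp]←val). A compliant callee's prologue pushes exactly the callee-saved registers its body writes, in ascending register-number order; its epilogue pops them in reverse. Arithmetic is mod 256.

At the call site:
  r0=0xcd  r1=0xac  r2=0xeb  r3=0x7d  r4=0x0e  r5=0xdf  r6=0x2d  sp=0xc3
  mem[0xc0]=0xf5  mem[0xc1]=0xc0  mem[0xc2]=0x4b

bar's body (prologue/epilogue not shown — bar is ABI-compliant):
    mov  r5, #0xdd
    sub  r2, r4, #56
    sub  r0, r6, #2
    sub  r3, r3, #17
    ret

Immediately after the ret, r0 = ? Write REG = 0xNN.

prologue: push r2 -> mem[0xc2]=0xeb, sp=0xc2
prologue: push r3 -> mem[0xc1]=0x7d, sp=0xc1
body[0] mov  r5, #0xdd -> r5=0xdd
body[1] sub  r2, r4, #56 -> r2=0xd6
body[2] sub  r0, r6, #2 -> r0=0x2b
body[3] sub  r3, r3, #17 -> r3=0x6c
epilogue: pop r3=0x7d, sp=0xc2
epilogue: pop r2=0xeb, sp=0xc3
r0 is caller-saved -> body value

REG = 0x2b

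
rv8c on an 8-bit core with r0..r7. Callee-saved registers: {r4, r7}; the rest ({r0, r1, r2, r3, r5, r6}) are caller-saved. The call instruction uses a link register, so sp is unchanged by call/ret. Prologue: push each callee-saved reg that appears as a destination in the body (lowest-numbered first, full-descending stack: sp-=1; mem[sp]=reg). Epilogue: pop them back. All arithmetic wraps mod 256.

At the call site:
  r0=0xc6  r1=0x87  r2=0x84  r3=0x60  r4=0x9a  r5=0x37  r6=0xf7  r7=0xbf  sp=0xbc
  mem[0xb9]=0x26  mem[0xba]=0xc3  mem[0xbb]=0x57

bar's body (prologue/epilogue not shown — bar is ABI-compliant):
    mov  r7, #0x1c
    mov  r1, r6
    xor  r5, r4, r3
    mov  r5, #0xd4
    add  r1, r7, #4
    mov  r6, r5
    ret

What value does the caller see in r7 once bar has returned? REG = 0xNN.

prologue: push r7 → mem[0xbb]=0xbf, sp=0xbb
body[0] mov  r7, #0x1c → r7=0x1c
body[1] mov  r1, r6 → r1=0xf7
body[2] xor  r5, r4, r3 → r5=0xfa
body[3] mov  r5, #0xd4 → r5=0xd4
body[4] add  r1, r7, #4 → r1=0x20
body[5] mov  r6, r5 → r6=0xd4
epilogue: pop r7=0xbf, sp=0xbc
r7 is callee-saved → restored

REG = 0xbf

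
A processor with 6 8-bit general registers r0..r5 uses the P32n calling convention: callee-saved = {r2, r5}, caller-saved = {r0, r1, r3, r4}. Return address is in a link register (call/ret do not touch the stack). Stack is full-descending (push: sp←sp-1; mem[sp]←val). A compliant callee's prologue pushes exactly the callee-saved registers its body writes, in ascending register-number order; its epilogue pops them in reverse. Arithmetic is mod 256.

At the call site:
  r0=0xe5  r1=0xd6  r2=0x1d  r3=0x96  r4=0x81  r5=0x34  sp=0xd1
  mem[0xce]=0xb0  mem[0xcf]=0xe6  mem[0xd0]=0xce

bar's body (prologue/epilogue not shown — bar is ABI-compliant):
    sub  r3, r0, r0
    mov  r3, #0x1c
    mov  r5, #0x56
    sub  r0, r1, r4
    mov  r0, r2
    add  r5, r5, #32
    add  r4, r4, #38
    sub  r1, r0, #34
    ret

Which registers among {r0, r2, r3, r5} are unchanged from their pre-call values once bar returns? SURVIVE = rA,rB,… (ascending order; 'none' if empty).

prologue: push r5 -> mem[0xd0]=0x34, sp=0xd0
body[0] sub  r3, r0, r0 -> r3=0x00
body[1] mov  r3, #0x1c -> r3=0x1c
body[2] mov  r5, #0x56 -> r5=0x56
body[3] sub  r0, r1, r4 -> r0=0x55
body[4] mov  r0, r2 -> r0=0x1d
body[5] add  r5, r5, #32 -> r5=0x76
body[6] add  r4, r4, #38 -> r4=0xa7
body[7] sub  r1, r0, #34 -> r1=0xfb
epilogue: pop r5=0x34, sp=0xd1
r0: caller-saved, written=True
r2: callee-saved, written=False
r3: caller-saved, written=True
r5: callee-saved, written=True

SURVIVE = r2,r5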